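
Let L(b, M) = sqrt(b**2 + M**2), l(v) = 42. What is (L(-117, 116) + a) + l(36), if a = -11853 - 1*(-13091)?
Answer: 1280 + sqrt(27145) ≈ 1444.8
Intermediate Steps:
a = 1238 (a = -11853 + 13091 = 1238)
L(b, M) = sqrt(M**2 + b**2)
(L(-117, 116) + a) + l(36) = (sqrt(116**2 + (-117)**2) + 1238) + 42 = (sqrt(13456 + 13689) + 1238) + 42 = (sqrt(27145) + 1238) + 42 = (1238 + sqrt(27145)) + 42 = 1280 + sqrt(27145)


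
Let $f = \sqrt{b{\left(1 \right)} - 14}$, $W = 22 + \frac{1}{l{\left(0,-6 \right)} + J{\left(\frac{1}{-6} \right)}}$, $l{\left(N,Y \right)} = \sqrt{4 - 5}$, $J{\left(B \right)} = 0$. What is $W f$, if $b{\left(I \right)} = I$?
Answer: $\sqrt{13} \left(1 + 22 i\right) \approx 3.6056 + 79.322 i$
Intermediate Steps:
$l{\left(N,Y \right)} = i$ ($l{\left(N,Y \right)} = \sqrt{-1} = i$)
$W = 22 - i$ ($W = 22 + \frac{1}{i + 0} = 22 + \frac{1}{i} = 22 - i \approx 22.0 - 1.0 i$)
$f = i \sqrt{13}$ ($f = \sqrt{1 - 14} = \sqrt{-13} = i \sqrt{13} \approx 3.6056 i$)
$W f = \left(22 - i\right) i \sqrt{13} = i \sqrt{13} \left(22 - i\right)$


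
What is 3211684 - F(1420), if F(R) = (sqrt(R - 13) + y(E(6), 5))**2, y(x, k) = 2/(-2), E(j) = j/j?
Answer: 3210276 + 2*sqrt(1407) ≈ 3.2104e+6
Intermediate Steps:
E(j) = 1
y(x, k) = -1 (y(x, k) = 2*(-1/2) = -1)
F(R) = (-1 + sqrt(-13 + R))**2 (F(R) = (sqrt(R - 13) - 1)**2 = (sqrt(-13 + R) - 1)**2 = (-1 + sqrt(-13 + R))**2)
3211684 - F(1420) = 3211684 - (-1 + sqrt(-13 + 1420))**2 = 3211684 - (-1 + sqrt(1407))**2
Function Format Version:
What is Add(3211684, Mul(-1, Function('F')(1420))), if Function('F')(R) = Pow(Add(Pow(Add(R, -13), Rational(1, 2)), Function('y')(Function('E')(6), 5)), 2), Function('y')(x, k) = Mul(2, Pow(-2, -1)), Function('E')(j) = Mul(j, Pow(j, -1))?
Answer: Add(3210276, Mul(2, Pow(1407, Rational(1, 2)))) ≈ 3.2104e+6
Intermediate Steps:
Function('E')(j) = 1
Function('y')(x, k) = -1 (Function('y')(x, k) = Mul(2, Rational(-1, 2)) = -1)
Function('F')(R) = Pow(Add(-1, Pow(Add(-13, R), Rational(1, 2))), 2) (Function('F')(R) = Pow(Add(Pow(Add(R, -13), Rational(1, 2)), -1), 2) = Pow(Add(Pow(Add(-13, R), Rational(1, 2)), -1), 2) = Pow(Add(-1, Pow(Add(-13, R), Rational(1, 2))), 2))
Add(3211684, Mul(-1, Function('F')(1420))) = Add(3211684, Mul(-1, Pow(Add(-1, Pow(Add(-13, 1420), Rational(1, 2))), 2))) = Add(3211684, Mul(-1, Pow(Add(-1, Pow(1407, Rational(1, 2))), 2)))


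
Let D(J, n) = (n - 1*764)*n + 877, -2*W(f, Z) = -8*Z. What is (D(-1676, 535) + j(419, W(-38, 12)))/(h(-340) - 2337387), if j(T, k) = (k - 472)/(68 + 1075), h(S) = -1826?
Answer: 139032658/2673720459 ≈ 0.052000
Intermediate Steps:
W(f, Z) = 4*Z (W(f, Z) = -(-4)*Z = 4*Z)
j(T, k) = -472/1143 + k/1143 (j(T, k) = (-472 + k)/1143 = (-472 + k)*(1/1143) = -472/1143 + k/1143)
D(J, n) = 877 + n*(-764 + n) (D(J, n) = (n - 764)*n + 877 = (-764 + n)*n + 877 = n*(-764 + n) + 877 = 877 + n*(-764 + n))
(D(-1676, 535) + j(419, W(-38, 12)))/(h(-340) - 2337387) = ((877 + 535² - 764*535) + (-472/1143 + (4*12)/1143))/(-1826 - 2337387) = ((877 + 286225 - 408740) + (-472/1143 + (1/1143)*48))/(-2339213) = (-121638 + (-472/1143 + 16/381))*(-1/2339213) = (-121638 - 424/1143)*(-1/2339213) = -139032658/1143*(-1/2339213) = 139032658/2673720459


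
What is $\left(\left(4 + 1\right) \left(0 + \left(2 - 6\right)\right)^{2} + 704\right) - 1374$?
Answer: $-590$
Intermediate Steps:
$\left(\left(4 + 1\right) \left(0 + \left(2 - 6\right)\right)^{2} + 704\right) - 1374 = \left(5 \left(0 + \left(2 - 6\right)\right)^{2} + 704\right) - 1374 = \left(5 \left(0 - 4\right)^{2} + 704\right) - 1374 = \left(5 \left(-4\right)^{2} + 704\right) - 1374 = \left(5 \cdot 16 + 704\right) - 1374 = \left(80 + 704\right) - 1374 = 784 - 1374 = -590$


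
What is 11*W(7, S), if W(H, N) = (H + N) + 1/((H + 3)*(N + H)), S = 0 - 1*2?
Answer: 2761/50 ≈ 55.220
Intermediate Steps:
S = -2 (S = 0 - 2 = -2)
W(H, N) = H + N + 1/((3 + H)*(H + N)) (W(H, N) = (H + N) + 1/((3 + H)*(H + N)) = H + N + 1/((3 + H)*(H + N)))
11*W(7, S) = 11*((1 + 7³ + 3*7² + 3*(-2)² + 7*(-2)² + 2*(-2)*7² + 6*7*(-2))/(7² + 3*7 + 3*(-2) + 7*(-2))) = 11*((1 + 343 + 3*49 + 3*4 + 7*4 + 2*(-2)*49 - 84)/(49 + 21 - 6 - 14)) = 11*((1 + 343 + 147 + 12 + 28 - 196 - 84)/50) = 11*((1/50)*251) = 11*(251/50) = 2761/50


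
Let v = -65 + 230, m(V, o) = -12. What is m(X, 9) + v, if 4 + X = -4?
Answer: 153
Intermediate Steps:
X = -8 (X = -4 - 4 = -8)
v = 165
m(X, 9) + v = -12 + 165 = 153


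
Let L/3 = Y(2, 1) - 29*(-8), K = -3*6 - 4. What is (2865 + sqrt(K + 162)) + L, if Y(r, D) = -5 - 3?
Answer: 3537 + 2*sqrt(35) ≈ 3548.8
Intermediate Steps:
Y(r, D) = -8
K = -22 (K = -18 - 4 = -22)
L = 672 (L = 3*(-8 - 29*(-8)) = 3*(-8 + 232) = 3*224 = 672)
(2865 + sqrt(K + 162)) + L = (2865 + sqrt(-22 + 162)) + 672 = (2865 + sqrt(140)) + 672 = (2865 + 2*sqrt(35)) + 672 = 3537 + 2*sqrt(35)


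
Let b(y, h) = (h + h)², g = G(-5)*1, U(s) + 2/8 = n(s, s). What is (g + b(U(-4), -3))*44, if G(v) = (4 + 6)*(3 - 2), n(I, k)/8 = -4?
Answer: 2024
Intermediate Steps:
n(I, k) = -32 (n(I, k) = 8*(-4) = -32)
U(s) = -129/4 (U(s) = -¼ - 32 = -129/4)
G(v) = 10 (G(v) = 10*1 = 10)
g = 10 (g = 10*1 = 10)
b(y, h) = 4*h² (b(y, h) = (2*h)² = 4*h²)
(g + b(U(-4), -3))*44 = (10 + 4*(-3)²)*44 = (10 + 4*9)*44 = (10 + 36)*44 = 46*44 = 2024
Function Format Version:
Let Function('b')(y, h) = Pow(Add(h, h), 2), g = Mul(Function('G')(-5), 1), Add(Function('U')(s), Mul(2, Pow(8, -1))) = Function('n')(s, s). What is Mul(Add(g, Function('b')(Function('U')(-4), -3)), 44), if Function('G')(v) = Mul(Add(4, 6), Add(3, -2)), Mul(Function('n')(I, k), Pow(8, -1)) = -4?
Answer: 2024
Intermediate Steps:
Function('n')(I, k) = -32 (Function('n')(I, k) = Mul(8, -4) = -32)
Function('U')(s) = Rational(-129, 4) (Function('U')(s) = Add(Rational(-1, 4), -32) = Rational(-129, 4))
Function('G')(v) = 10 (Function('G')(v) = Mul(10, 1) = 10)
g = 10 (g = Mul(10, 1) = 10)
Function('b')(y, h) = Mul(4, Pow(h, 2)) (Function('b')(y, h) = Pow(Mul(2, h), 2) = Mul(4, Pow(h, 2)))
Mul(Add(g, Function('b')(Function('U')(-4), -3)), 44) = Mul(Add(10, Mul(4, Pow(-3, 2))), 44) = Mul(Add(10, Mul(4, 9)), 44) = Mul(Add(10, 36), 44) = Mul(46, 44) = 2024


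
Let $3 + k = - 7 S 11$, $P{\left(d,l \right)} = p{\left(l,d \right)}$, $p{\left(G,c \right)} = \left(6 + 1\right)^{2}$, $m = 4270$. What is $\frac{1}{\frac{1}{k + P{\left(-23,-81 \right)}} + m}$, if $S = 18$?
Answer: $\frac{1340}{5721799} \approx 0.00023419$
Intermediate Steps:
$p{\left(G,c \right)} = 49$ ($p{\left(G,c \right)} = 7^{2} = 49$)
$P{\left(d,l \right)} = 49$
$k = -1389$ ($k = -3 + \left(-7\right) 18 \cdot 11 = -3 - 1386 = -1389$)
$\frac{1}{\frac{1}{k + P{\left(-23,-81 \right)}} + m} = \frac{1}{\frac{1}{-1389 + 49} + 4270} = \frac{1}{\frac{1}{-1340} + 4270} = \frac{1}{- \frac{1}{1340} + 4270} = \frac{1}{\frac{5721799}{1340}} = \frac{1340}{5721799}$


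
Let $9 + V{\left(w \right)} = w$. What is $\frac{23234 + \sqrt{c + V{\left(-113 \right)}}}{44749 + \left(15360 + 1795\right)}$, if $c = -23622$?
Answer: $\frac{11617}{30952} + \frac{i \sqrt{371}}{7738} \approx 0.37532 + 0.0024892 i$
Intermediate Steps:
$V{\left(w \right)} = -9 + w$
$\frac{23234 + \sqrt{c + V{\left(-113 \right)}}}{44749 + \left(15360 + 1795\right)} = \frac{23234 + \sqrt{-23622 - 122}}{44749 + \left(15360 + 1795\right)} = \frac{23234 + \sqrt{-23622 - 122}}{44749 + 17155} = \frac{23234 + \sqrt{-23744}}{61904} = \left(23234 + 8 i \sqrt{371}\right) \frac{1}{61904} = \frac{11617}{30952} + \frac{i \sqrt{371}}{7738}$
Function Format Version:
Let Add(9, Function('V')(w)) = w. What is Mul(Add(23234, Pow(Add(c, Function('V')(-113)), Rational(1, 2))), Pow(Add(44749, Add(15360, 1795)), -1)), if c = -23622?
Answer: Add(Rational(11617, 30952), Mul(Rational(1, 7738), I, Pow(371, Rational(1, 2)))) ≈ Add(0.37532, Mul(0.0024892, I))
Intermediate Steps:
Function('V')(w) = Add(-9, w)
Mul(Add(23234, Pow(Add(c, Function('V')(-113)), Rational(1, 2))), Pow(Add(44749, Add(15360, 1795)), -1)) = Mul(Add(23234, Pow(Add(-23622, Add(-9, -113)), Rational(1, 2))), Pow(Add(44749, Add(15360, 1795)), -1)) = Mul(Add(23234, Pow(Add(-23622, -122), Rational(1, 2))), Pow(Add(44749, 17155), -1)) = Mul(Add(23234, Pow(-23744, Rational(1, 2))), Pow(61904, -1)) = Mul(Add(23234, Mul(8, I, Pow(371, Rational(1, 2)))), Rational(1, 61904)) = Add(Rational(11617, 30952), Mul(Rational(1, 7738), I, Pow(371, Rational(1, 2))))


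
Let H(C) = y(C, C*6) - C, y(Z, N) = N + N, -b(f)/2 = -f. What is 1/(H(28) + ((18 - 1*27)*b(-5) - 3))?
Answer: 1/395 ≈ 0.0025316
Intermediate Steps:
b(f) = 2*f (b(f) = -(-2)*f = 2*f)
y(Z, N) = 2*N
H(C) = 11*C (H(C) = 2*(C*6) - C = 2*(6*C) - C = 12*C - C = 11*C)
1/(H(28) + ((18 - 1*27)*b(-5) - 3)) = 1/(11*28 + ((18 - 1*27)*(2*(-5)) - 3)) = 1/(308 + ((18 - 27)*(-10) - 3)) = 1/(308 + (-9*(-10) - 3)) = 1/(308 + (90 - 3)) = 1/(308 + 87) = 1/395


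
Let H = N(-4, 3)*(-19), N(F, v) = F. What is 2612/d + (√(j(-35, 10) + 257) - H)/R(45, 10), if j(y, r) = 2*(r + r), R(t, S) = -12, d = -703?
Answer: 5521/2109 - √33/4 ≈ 1.1817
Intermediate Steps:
j(y, r) = 4*r (j(y, r) = 2*(2*r) = 4*r)
H = 76 (H = -4*(-19) = 76)
2612/d + (√(j(-35, 10) + 257) - H)/R(45, 10) = 2612/(-703) + (√(4*10 + 257) - 1*76)/(-12) = 2612*(-1/703) + (√(40 + 257) - 76)*(-1/12) = -2612/703 + (√297 - 76)*(-1/12) = -2612/703 + (3*√33 - 76)*(-1/12) = -2612/703 + (-76 + 3*√33)*(-1/12) = -2612/703 + (19/3 - √33/4) = 5521/2109 - √33/4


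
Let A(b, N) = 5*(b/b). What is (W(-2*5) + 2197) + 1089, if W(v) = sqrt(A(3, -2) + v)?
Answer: 3286 + I*sqrt(5) ≈ 3286.0 + 2.2361*I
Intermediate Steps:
A(b, N) = 5 (A(b, N) = 5*1 = 5)
W(v) = sqrt(5 + v)
(W(-2*5) + 2197) + 1089 = (sqrt(5 - 2*5) + 2197) + 1089 = (sqrt(5 - 10) + 2197) + 1089 = (sqrt(-5) + 2197) + 1089 = (I*sqrt(5) + 2197) + 1089 = (2197 + I*sqrt(5)) + 1089 = 3286 + I*sqrt(5)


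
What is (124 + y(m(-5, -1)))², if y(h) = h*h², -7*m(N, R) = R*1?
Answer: 1809056089/117649 ≈ 15377.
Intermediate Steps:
m(N, R) = -R/7
y(h) = h³
(124 + y(m(-5, -1)))² = (124 + (-⅐*(-1))³)² = (124 + (⅐)³)² = (124 + 1/343)² = (42533/343)² = 1809056089/117649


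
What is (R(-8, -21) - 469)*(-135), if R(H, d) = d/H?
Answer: 503685/8 ≈ 62961.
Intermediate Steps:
(R(-8, -21) - 469)*(-135) = (-21/(-8) - 469)*(-135) = (-21*(-⅛) - 469)*(-135) = (21/8 - 469)*(-135) = -3731/8*(-135) = 503685/8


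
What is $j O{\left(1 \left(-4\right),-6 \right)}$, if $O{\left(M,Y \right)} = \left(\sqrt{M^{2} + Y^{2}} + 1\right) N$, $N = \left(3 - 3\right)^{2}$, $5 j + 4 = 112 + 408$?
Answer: $0$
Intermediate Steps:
$j = \frac{516}{5}$ ($j = - \frac{4}{5} + \frac{112 + 408}{5} = - \frac{4}{5} + \frac{1}{5} \cdot 520 = - \frac{4}{5} + 104 = \frac{516}{5} \approx 103.2$)
$N = 0$ ($N = 0^{2} = 0$)
$O{\left(M,Y \right)} = 0$ ($O{\left(M,Y \right)} = \left(\sqrt{M^{2} + Y^{2}} + 1\right) 0 = \left(1 + \sqrt{M^{2} + Y^{2}}\right) 0 = 0$)
$j O{\left(1 \left(-4\right),-6 \right)} = \frac{516}{5} \cdot 0 = 0$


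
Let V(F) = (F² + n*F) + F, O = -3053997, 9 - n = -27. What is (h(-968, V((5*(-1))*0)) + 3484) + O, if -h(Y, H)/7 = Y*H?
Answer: -3050513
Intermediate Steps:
n = 36 (n = 9 - 1*(-27) = 9 + 27 = 36)
V(F) = F² + 37*F (V(F) = (F² + 36*F) + F = F² + 37*F)
h(Y, H) = -7*H*Y (h(Y, H) = -7*Y*H = -7*H*Y)
(h(-968, V((5*(-1))*0)) + 3484) + O = (-7*((5*(-1))*0)*(37 + (5*(-1))*0)*(-968) + 3484) - 3053997 = (-7*(-5*0)*(37 - 5*0)*(-968) + 3484) - 3053997 = (-7*0*(37 + 0)*(-968) + 3484) - 3053997 = (-7*0*37*(-968) + 3484) - 3053997 = (-7*0*(-968) + 3484) - 3053997 = (0 + 3484) - 3053997 = 3484 - 3053997 = -3050513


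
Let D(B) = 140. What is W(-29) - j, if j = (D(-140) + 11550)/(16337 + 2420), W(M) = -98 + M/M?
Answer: -1831119/18757 ≈ -97.623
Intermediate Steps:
W(M) = -97 (W(M) = -98 + 1 = -97)
j = 11690/18757 (j = (140 + 11550)/(16337 + 2420) = 11690/18757 ≈ 0.62323)
W(-29) - j = -97 - 1*11690/18757 = -97 - 11690/18757 = -1831119/18757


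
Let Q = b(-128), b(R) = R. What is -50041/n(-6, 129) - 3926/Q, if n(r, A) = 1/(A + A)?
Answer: -826275029/64 ≈ -1.2911e+7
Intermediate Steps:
n(r, A) = 1/(2*A)
Q = -128
-50041/n(-6, 129) - 3926/Q = -50041/((½)/129) - 3926/(-128) = -50041/((½)*(1/129)) - 3926*(-1/128) = -50041/1/258 + 1963/64 = -50041*258 + 1963/64 = -12910578 + 1963/64 = -826275029/64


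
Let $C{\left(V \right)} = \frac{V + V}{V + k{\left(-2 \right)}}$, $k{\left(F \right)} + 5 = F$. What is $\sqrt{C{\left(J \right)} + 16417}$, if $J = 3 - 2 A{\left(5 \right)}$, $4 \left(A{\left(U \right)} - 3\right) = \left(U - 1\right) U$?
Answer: $\frac{\sqrt{1641830}}{10} \approx 128.13$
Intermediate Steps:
$k{\left(F \right)} = -5 + F$
$A{\left(U \right)} = 3 + \frac{U \left(-1 + U\right)}{4}$ ($A{\left(U \right)} = 3 + \frac{\left(U - 1\right) U}{4} = 3 + \frac{\left(-1 + U\right) U}{4} = 3 + \frac{U \left(-1 + U\right)}{4}$)
$J = -13$ ($J = 3 - 2 \left(3 - \frac{5}{4} + \frac{5^{2}}{4}\right) = 3 - 2 \left(3 - \frac{5}{4} + \frac{1}{4} \cdot 25\right) = 3 - 2 \left(3 - \frac{5}{4} + \frac{25}{4}\right) = 3 - 16 = -13$)
$C{\left(V \right)} = \frac{2 V}{-7 + V}$ ($C{\left(V \right)} = \frac{V + V}{V - 7} = \frac{2 V}{V - 7} = \frac{2 V}{-7 + V}$)
$\sqrt{C{\left(J \right)} + 16417} = \sqrt{2 \left(-13\right) \frac{1}{-7 - 13} + 16417} = \sqrt{2 \left(-13\right) \frac{1}{-20} + 16417} = \sqrt{2 \left(-13\right) \left(- \frac{1}{20}\right) + 16417} = \sqrt{\frac{13}{10} + 16417} = \sqrt{\frac{164183}{10}} = \frac{\sqrt{1641830}}{10}$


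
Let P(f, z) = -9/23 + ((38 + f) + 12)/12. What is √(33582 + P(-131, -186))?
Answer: √71044401/46 ≈ 183.23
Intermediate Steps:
P(f, z) = 521/138 + f/12 (P(f, z) = -9*1/23 + (50 + f)*(1/12) = -9/23 + (25/6 + f/12) = 521/138 + f/12)
√(33582 + P(-131, -186)) = √(33582 + (521/138 + (1/12)*(-131))) = √(33582 + (521/138 - 131/12)) = √(33582 - 657/92) = √(3088887/92) = √71044401/46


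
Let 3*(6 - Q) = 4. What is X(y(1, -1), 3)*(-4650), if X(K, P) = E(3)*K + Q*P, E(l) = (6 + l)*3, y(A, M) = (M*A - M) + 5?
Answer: -692850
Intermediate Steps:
y(A, M) = 5 - M + A*M (y(A, M) = (A*M - M) + 5 = (-M + A*M) + 5 = 5 - M + A*M)
E(l) = 18 + 3*l
Q = 14/3 (Q = 6 - ⅓*4 = 6 - 4/3 = 14/3 ≈ 4.6667)
X(K, P) = 27*K + 14*P/3 (X(K, P) = (18 + 3*3)*K + 14*P/3 = (18 + 9)*K + 14*P/3 = 27*K + 14*P/3)
X(y(1, -1), 3)*(-4650) = (27*(5 - 1*(-1) + 1*(-1)) + (14/3)*3)*(-4650) = (27*(5 + 1 - 1) + 14)*(-4650) = (27*5 + 14)*(-4650) = (135 + 14)*(-4650) = 149*(-4650) = -692850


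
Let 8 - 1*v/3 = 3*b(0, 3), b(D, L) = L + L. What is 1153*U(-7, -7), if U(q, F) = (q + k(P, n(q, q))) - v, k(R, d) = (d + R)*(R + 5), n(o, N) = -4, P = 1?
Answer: 5765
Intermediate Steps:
b(D, L) = 2*L
k(R, d) = (5 + R)*(R + d) (k(R, d) = (R + d)*(5 + R) = (5 + R)*(R + d))
v = -30 (v = 24 - 9*2*3 = 24 - 9*6 = 24 - 3*18 = 24 - 54 = -30)
U(q, F) = 12 + q (U(q, F) = (q + (1**2 + 5*1 + 5*(-4) + 1*(-4))) - 1*(-30) = (q + (1 + 5 - 20 - 4)) + 30 = (q - 18) + 30 = (-18 + q) + 30 = 12 + q)
1153*U(-7, -7) = 1153*(12 - 7) = 1153*5 = 5765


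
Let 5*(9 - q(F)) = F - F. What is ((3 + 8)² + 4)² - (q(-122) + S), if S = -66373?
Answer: 81989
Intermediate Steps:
q(F) = 9 (q(F) = 9 - (F - F)/5 = 9 - ⅕*0 = 9 + 0 = 9)
((3 + 8)² + 4)² - (q(-122) + S) = ((3 + 8)² + 4)² - (9 - 66373) = (11² + 4)² - 1*(-66364) = (121 + 4)² + 66364 = 125² + 66364 = 15625 + 66364 = 81989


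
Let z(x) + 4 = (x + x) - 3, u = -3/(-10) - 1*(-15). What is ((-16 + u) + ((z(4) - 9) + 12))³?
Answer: 35937/1000 ≈ 35.937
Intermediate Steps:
u = 153/10 (u = -3*(-⅒) + 15 = 3/10 + 15 = 153/10 ≈ 15.300)
z(x) = -7 + 2*x (z(x) = -4 + ((x + x) - 3) = -4 + (2*x - 3) = -4 + (-3 + 2*x) = -7 + 2*x)
((-16 + u) + ((z(4) - 9) + 12))³ = ((-16 + 153/10) + (((-7 + 2*4) - 9) + 12))³ = (-7/10 + (((-7 + 8) - 9) + 12))³ = (-7/10 + ((1 - 9) + 12))³ = (-7/10 + (-8 + 12))³ = (-7/10 + 4)³ = (33/10)³ = 35937/1000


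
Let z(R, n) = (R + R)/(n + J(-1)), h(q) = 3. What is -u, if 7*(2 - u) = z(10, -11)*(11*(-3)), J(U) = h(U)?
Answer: 137/14 ≈ 9.7857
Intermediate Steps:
J(U) = 3
z(R, n) = 2*R/(3 + n) (z(R, n) = (R + R)/(n + 3) = (2*R)/(3 + n) = 2*R/(3 + n))
u = -137/14 (u = 2 - 2*10/(3 - 11)*11*(-3)/7 = 2 - 2*10/(-8)*(-33)/7 = 2 - 2*10*(-1/8)*(-33)/7 = 2 - (-5)*(-33)/14 = 2 - 1/7*165/2 = 2 - 165/14 = -137/14 ≈ -9.7857)
-u = -1*(-137/14) = 137/14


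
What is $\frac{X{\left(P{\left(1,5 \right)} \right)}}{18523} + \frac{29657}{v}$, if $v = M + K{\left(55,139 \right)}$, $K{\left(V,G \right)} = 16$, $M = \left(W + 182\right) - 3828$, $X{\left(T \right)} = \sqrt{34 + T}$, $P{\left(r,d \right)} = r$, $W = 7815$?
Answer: $\frac{29657}{4185} + \frac{\sqrt{35}}{18523} \approx 7.0868$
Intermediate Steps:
$M = 4169$ ($M = \left(7815 + 182\right) - 3828 = 7997 - 3828 = 4169$)
$v = 4185$ ($v = 4169 + 16 = 4185$)
$\frac{X{\left(P{\left(1,5 \right)} \right)}}{18523} + \frac{29657}{v} = \frac{\sqrt{34 + 1}}{18523} + \frac{29657}{4185} = \sqrt{35} \cdot \frac{1}{18523} + 29657 \cdot \frac{1}{4185} = \frac{\sqrt{35}}{18523} + \frac{29657}{4185} = \frac{29657}{4185} + \frac{\sqrt{35}}{18523}$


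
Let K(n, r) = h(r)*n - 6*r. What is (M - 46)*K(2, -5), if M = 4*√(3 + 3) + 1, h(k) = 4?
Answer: -1710 + 152*√6 ≈ -1337.7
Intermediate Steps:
K(n, r) = -6*r + 4*n (K(n, r) = 4*n - 6*r = -6*r + 4*n)
M = 1 + 4*√6 (M = 4*√6 + 1 = 1 + 4*√6 ≈ 10.798)
(M - 46)*K(2, -5) = ((1 + 4*√6) - 46)*(-6*(-5) + 4*2) = (-45 + 4*√6)*(30 + 8) = (-45 + 4*√6)*38 = -1710 + 152*√6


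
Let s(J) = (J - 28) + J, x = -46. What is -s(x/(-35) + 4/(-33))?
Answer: 29584/1155 ≈ 25.614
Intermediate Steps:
s(J) = -28 + 2*J (s(J) = (-28 + J) + J = -28 + 2*J)
-s(x/(-35) + 4/(-33)) = -(-28 + 2*(-46/(-35) + 4/(-33))) = -(-28 + 2*(-46*(-1/35) + 4*(-1/33))) = -(-28 + 2*(46/35 - 4/33)) = -(-28 + 2*(1378/1155)) = -(-28 + 2756/1155) = -1*(-29584/1155) = 29584/1155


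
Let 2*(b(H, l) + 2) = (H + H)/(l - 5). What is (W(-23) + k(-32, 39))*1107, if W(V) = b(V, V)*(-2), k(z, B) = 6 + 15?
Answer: 361989/14 ≈ 25856.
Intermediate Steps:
k(z, B) = 21
b(H, l) = -2 + H/(-5 + l) (b(H, l) = -2 + ((H + H)/(l - 5))/2 = -2 + ((2*H)/(-5 + l))/2 = -2 + (2*H/(-5 + l))/2 = -2 + H/(-5 + l))
W(V) = -2*(10 - V)/(-5 + V) (W(V) = ((10 + V - 2*V)/(-5 + V))*(-2) = ((10 - V)/(-5 + V))*(-2) = -2*(10 - V)/(-5 + V))
(W(-23) + k(-32, 39))*1107 = (2*(-10 - 23)/(-5 - 23) + 21)*1107 = (2*(-33)/(-28) + 21)*1107 = (2*(-1/28)*(-33) + 21)*1107 = (33/14 + 21)*1107 = (327/14)*1107 = 361989/14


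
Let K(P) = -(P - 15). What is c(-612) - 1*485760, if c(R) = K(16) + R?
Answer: -486373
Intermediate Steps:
K(P) = 15 - P (K(P) = -(-15 + P) = 15 - P)
c(R) = -1 + R (c(R) = (15 - 1*16) + R = (15 - 16) + R = -1 + R)
c(-612) - 1*485760 = (-1 - 612) - 1*485760 = -613 - 485760 = -486373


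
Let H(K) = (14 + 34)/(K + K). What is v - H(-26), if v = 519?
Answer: 6759/13 ≈ 519.92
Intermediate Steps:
H(K) = 24/K (H(K) = 48/((2*K)) = 48*(1/(2*K)) = 24/K)
v - H(-26) = 519 - 24/(-26) = 519 - 24*(-1)/26 = 519 - 1*(-12/13) = 519 + 12/13 = 6759/13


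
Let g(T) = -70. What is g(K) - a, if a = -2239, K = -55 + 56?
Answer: 2169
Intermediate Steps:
K = 1
g(K) - a = -70 - 1*(-2239) = -70 + 2239 = 2169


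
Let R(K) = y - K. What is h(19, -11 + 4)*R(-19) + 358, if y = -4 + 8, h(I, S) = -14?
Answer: 36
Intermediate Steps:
y = 4
R(K) = 4 - K
h(19, -11 + 4)*R(-19) + 358 = -14*(4 - 1*(-19)) + 358 = -14*(4 + 19) + 358 = -14*23 + 358 = -322 + 358 = 36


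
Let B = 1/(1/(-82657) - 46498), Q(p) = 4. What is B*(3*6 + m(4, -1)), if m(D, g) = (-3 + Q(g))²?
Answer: -1570483/3843385187 ≈ -0.00040862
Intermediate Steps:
B = -82657/3843385187 (B = 1/(-1/82657 - 46498) = 1/(-3843385187/82657) = -82657/3843385187 ≈ -2.1506e-5)
m(D, g) = 1 (m(D, g) = (-3 + 4)² = 1² = 1)
B*(3*6 + m(4, -1)) = -82657*(3*6 + 1)/3843385187 = -82657*(18 + 1)/3843385187 = -82657/3843385187*19 = -1570483/3843385187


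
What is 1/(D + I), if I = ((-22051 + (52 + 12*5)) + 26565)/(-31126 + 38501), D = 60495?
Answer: 7375/446155251 ≈ 1.6530e-5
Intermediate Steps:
I = 4626/7375 (I = ((-22051 + (52 + 60)) + 26565)/7375 = ((-22051 + 112) + 26565)*(1/7375) = (-21939 + 26565)*(1/7375) = 4626*(1/7375) = 4626/7375 ≈ 0.62725)
1/(D + I) = 1/(60495 + 4626/7375) = 1/(446155251/7375) = 7375/446155251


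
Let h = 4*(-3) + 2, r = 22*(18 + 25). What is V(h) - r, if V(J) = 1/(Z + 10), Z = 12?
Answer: -20811/22 ≈ -945.95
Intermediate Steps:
r = 946 (r = 22*43 = 946)
h = -10 (h = -12 + 2 = -10)
V(J) = 1/22 (V(J) = 1/(12 + 10) = 1/22)
V(h) - r = 1/22 - 1*946 = 1/22 - 946 = -20811/22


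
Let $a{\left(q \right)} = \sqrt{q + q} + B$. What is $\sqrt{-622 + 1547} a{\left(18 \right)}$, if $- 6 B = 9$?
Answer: $\frac{45 \sqrt{37}}{2} \approx 136.86$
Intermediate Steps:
$B = - \frac{3}{2}$ ($B = \left(- \frac{1}{6}\right) 9 = - \frac{3}{2} \approx -1.5$)
$a{\left(q \right)} = - \frac{3}{2} + \sqrt{2} \sqrt{q}$ ($a{\left(q \right)} = \sqrt{q + q} - \frac{3}{2} = \sqrt{2 q} - \frac{3}{2} = \sqrt{2} \sqrt{q} - \frac{3}{2} = - \frac{3}{2} + \sqrt{2} \sqrt{q}$)
$\sqrt{-622 + 1547} a{\left(18 \right)} = \sqrt{-622 + 1547} \left(- \frac{3}{2} + \sqrt{2} \sqrt{18}\right) = \sqrt{925} \left(- \frac{3}{2} + \sqrt{2} \cdot 3 \sqrt{2}\right) = 5 \sqrt{37} \left(- \frac{3}{2} + 6\right) = 5 \sqrt{37} \cdot \frac{9}{2} = \frac{45 \sqrt{37}}{2}$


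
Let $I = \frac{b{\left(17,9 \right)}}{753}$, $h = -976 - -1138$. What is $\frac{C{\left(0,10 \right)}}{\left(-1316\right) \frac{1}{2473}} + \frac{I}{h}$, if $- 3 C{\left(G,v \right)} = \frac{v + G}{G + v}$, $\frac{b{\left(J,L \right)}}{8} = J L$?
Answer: $\frac{5675995}{8918532} \approx 0.63643$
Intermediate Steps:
$b{\left(J,L \right)} = 8 J L$
$C{\left(G,v \right)} = - \frac{1}{3}$ ($C{\left(G,v \right)} = - \frac{\left(v + G\right) \frac{1}{G + v}}{3} = - \frac{\left(G + v\right) \frac{1}{G + v}}{3} = \left(- \frac{1}{3}\right) 1 = - \frac{1}{3}$)
$h = 162$ ($h = -976 + 1138 = 162$)
$I = \frac{408}{251}$ ($I = \frac{8 \cdot 17 \cdot 9}{753} = 1224 \cdot \frac{1}{753} = \frac{408}{251} \approx 1.6255$)
$\frac{C{\left(0,10 \right)}}{\left(-1316\right) \frac{1}{2473}} + \frac{I}{h} = - \frac{1}{3 \left(- \frac{1316}{2473}\right)} + \frac{408}{251 \cdot 162} = - \frac{1}{3 \left(\left(-1316\right) \frac{1}{2473}\right)} + \frac{408}{251} \cdot \frac{1}{162} = - \frac{1}{3 \left(- \frac{1316}{2473}\right)} + \frac{68}{6777} = \left(- \frac{1}{3}\right) \left(- \frac{2473}{1316}\right) + \frac{68}{6777} = \frac{2473}{3948} + \frac{68}{6777} = \frac{5675995}{8918532}$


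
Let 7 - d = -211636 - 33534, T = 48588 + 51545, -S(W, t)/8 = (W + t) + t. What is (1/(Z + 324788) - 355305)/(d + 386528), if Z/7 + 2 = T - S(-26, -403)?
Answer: -347883744464/618510577665 ≈ -0.56245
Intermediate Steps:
S(W, t) = -16*t - 8*W (S(W, t) = -8*((W + t) + t) = -8*(W + 2*t) = -16*t - 8*W)
T = 100133
Z = 654325 (Z = -14 + 7*(100133 - (-16*(-403) - 8*(-26))) = -14 + 7*(100133 - (6448 + 208)) = -14 + 7*(100133 - 1*6656) = -14 + 7*(100133 - 6656) = -14 + 7*93477 = -14 + 654339 = 654325)
d = 245177 (d = 7 - (-211636 - 33534) = 7 - 1*(-245170) = 7 + 245170 = 245177)
(1/(Z + 324788) - 355305)/(d + 386528) = (1/(654325 + 324788) - 355305)/(245177 + 386528) = (1/979113 - 355305)/631705 = (1/979113 - 355305)*(1/631705) = -347883744464/979113*1/631705 = -347883744464/618510577665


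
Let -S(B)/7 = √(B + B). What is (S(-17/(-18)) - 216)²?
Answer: 420737/9 + 1008*√17 ≈ 50905.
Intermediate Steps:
S(B) = -7*√2*√B (S(B) = -7*√(B + B) = -7*√2*√B)
(S(-17/(-18)) - 216)² = (-7*√2*√(-17/(-18)) - 216)² = (-7*√2*√(-17*(-1/18)) - 216)² = (-7*√2*√(17/18) - 216)² = (-7*√2*√34/6 - 216)² = (-7*√17/3 - 216)² = (-216 - 7*√17/3)²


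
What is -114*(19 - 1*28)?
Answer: 1026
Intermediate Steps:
-114*(19 - 1*28) = -114*(19 - 28) = -114*(-9) = 1026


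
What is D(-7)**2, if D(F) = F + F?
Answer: 196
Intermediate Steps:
D(F) = 2*F
D(-7)**2 = (2*(-7))**2 = (-14)**2 = 196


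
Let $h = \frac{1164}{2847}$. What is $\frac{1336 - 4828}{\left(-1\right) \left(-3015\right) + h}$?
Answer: $- \frac{3313908}{2861623} \approx -1.1581$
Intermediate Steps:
$h = \frac{388}{949}$ ($h = 1164 \cdot \frac{1}{2847} = \frac{388}{949} \approx 0.40885$)
$\frac{1336 - 4828}{\left(-1\right) \left(-3015\right) + h} = \frac{1336 - 4828}{\left(-1\right) \left(-3015\right) + \frac{388}{949}} = - \frac{3492}{3015 + \frac{388}{949}} = - \frac{3492}{\frac{2861623}{949}} = \left(-3492\right) \frac{949}{2861623} = - \frac{3313908}{2861623}$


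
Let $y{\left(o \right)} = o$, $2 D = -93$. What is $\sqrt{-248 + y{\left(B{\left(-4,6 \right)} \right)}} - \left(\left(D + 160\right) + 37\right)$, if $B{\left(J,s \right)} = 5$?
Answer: $- \frac{301}{2} + 9 i \sqrt{3} \approx -150.5 + 15.588 i$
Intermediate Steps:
$D = - \frac{93}{2}$ ($D = \frac{1}{2} \left(-93\right) = - \frac{93}{2} \approx -46.5$)
$\sqrt{-248 + y{\left(B{\left(-4,6 \right)} \right)}} - \left(\left(D + 160\right) + 37\right) = \sqrt{-248 + 5} - \left(\left(- \frac{93}{2} + 160\right) + 37\right) = \sqrt{-243} - \left(\frac{227}{2} + 37\right) = 9 i \sqrt{3} - \frac{301}{2} = - \frac{301}{2} + 9 i \sqrt{3}$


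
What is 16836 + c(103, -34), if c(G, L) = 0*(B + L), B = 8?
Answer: 16836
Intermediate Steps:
c(G, L) = 0 (c(G, L) = 0*(8 + L) = 0)
16836 + c(103, -34) = 16836 + 0 = 16836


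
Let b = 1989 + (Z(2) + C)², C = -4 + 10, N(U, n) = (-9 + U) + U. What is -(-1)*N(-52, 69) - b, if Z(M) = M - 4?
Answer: -2118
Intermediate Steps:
Z(M) = -4 + M
N(U, n) = -9 + 2*U
C = 6
b = 2005 (b = 1989 + ((-4 + 2) + 6)² = 1989 + (-2 + 6)² = 1989 + 4² = 1989 + 16 = 2005)
-(-1)*N(-52, 69) - b = -(-1)*(-9 + 2*(-52)) - 1*2005 = -(-1)*(-9 - 104) - 2005 = -(-1)*(-113) - 2005 = -1*113 - 2005 = -113 - 2005 = -2118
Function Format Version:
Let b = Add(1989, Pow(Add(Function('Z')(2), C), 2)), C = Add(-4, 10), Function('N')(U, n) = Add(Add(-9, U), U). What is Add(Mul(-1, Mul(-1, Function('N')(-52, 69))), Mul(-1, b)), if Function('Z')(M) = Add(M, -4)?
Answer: -2118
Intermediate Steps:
Function('Z')(M) = Add(-4, M)
Function('N')(U, n) = Add(-9, Mul(2, U))
C = 6
b = 2005 (b = Add(1989, Pow(Add(Add(-4, 2), 6), 2)) = Add(1989, Pow(Add(-2, 6), 2)) = Add(1989, Pow(4, 2)) = Add(1989, 16) = 2005)
Add(Mul(-1, Mul(-1, Function('N')(-52, 69))), Mul(-1, b)) = Add(Mul(-1, Mul(-1, Add(-9, Mul(2, -52)))), Mul(-1, 2005)) = Add(Mul(-1, Mul(-1, Add(-9, -104))), -2005) = Add(Mul(-1, Mul(-1, -113)), -2005) = Add(Mul(-1, 113), -2005) = Add(-113, -2005) = -2118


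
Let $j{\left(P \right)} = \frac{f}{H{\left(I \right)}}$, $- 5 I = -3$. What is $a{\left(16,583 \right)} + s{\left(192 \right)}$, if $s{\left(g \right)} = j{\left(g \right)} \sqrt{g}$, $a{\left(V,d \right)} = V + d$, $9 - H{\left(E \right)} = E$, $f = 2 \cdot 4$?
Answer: $599 + \frac{160 \sqrt{3}}{21} \approx 612.2$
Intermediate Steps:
$I = \frac{3}{5}$ ($I = \left(- \frac{1}{5}\right) \left(-3\right) = \frac{3}{5} \approx 0.6$)
$f = 8$
$H{\left(E \right)} = 9 - E$
$j{\left(P \right)} = \frac{20}{21}$ ($j{\left(P \right)} = \frac{8}{9 - \frac{3}{5}} = \frac{8}{\frac{42}{5}} = 8 \cdot \frac{5}{42} = \frac{20}{21}$)
$s{\left(g \right)} = \frac{20 \sqrt{g}}{21}$
$a{\left(16,583 \right)} + s{\left(192 \right)} = \left(16 + 583\right) + \frac{20 \sqrt{192}}{21} = 599 + \frac{20 \cdot 8 \sqrt{3}}{21} = 599 + \frac{160 \sqrt{3}}{21}$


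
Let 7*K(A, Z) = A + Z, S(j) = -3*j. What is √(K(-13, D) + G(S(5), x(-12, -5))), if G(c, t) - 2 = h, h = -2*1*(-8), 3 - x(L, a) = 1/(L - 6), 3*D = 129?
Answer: 2*√273/7 ≈ 4.7208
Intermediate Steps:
D = 43 (D = (⅓)*129 = 43)
x(L, a) = 3 - 1/(-6 + L) (x(L, a) = 3 - 1/(L - 6) = 3 - 1/(-6 + L))
K(A, Z) = A/7 + Z/7 (K(A, Z) = (A + Z)/7 = A/7 + Z/7)
h = 16 (h = -2*(-8) = 16)
G(c, t) = 18 (G(c, t) = 2 + 16 = 18)
√(K(-13, D) + G(S(5), x(-12, -5))) = √(((⅐)*(-13) + (⅐)*43) + 18) = √((-13/7 + 43/7) + 18) = √(30/7 + 18) = √(156/7) = 2*√273/7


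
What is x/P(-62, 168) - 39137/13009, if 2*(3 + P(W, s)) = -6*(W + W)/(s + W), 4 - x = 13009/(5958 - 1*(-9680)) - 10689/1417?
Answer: 140236759503047/7783209794178 ≈ 18.018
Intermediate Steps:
x = 237357013/22159046 (x = 4 - (13009/(5958 - 1*(-9680)) - 10689/1417) = 4 - (13009/(5958 + 9680) - 10689*1/1417) = 4 - (13009/15638 - 10689/1417) = 4 - 1*(-148720829/22159046) = 4 + 148720829/22159046 = 237357013/22159046 ≈ 10.712)
P(W, s) = -3 - 6*W/(W + s) (P(W, s) = -3 + (-6*(W + W)/(s + W))/2 = -3 + (-6*2*W/(W + s))/2 = -3 + (-12*W/(W + s))/2 = -3 - 6*W/(W + s))
x/P(-62, 168) - 39137/13009 = 237357013/(22159046*((3*(-1*168 - 3*(-62))/(-62 + 168)))) - 39137/13009 = 237357013/(22159046*((3*(-168 + 186)/106))) - 39137*1/13009 = 237357013/(22159046*((3*(1/106)*18))) - 39137/13009 = 237357013/(22159046*(27/53)) - 39137/13009 = (237357013/22159046)*(53/27) - 39137/13009 = 12579921689/598294242 - 39137/13009 = 140236759503047/7783209794178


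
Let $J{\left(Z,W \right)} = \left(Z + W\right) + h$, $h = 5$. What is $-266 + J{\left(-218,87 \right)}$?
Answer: $-392$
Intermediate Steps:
$J{\left(Z,W \right)} = 5 + W + Z$ ($J{\left(Z,W \right)} = \left(Z + W\right) + 5 = \left(W + Z\right) + 5 = 5 + W + Z$)
$-266 + J{\left(-218,87 \right)} = -266 + \left(5 + 87 - 218\right) = -266 - 126 = -392$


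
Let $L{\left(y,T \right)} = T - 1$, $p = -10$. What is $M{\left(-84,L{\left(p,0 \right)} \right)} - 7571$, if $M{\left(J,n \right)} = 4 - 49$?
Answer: $-7616$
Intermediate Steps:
$L{\left(y,T \right)} = -1 + T$ ($L{\left(y,T \right)} = T - 1 = -1 + T$)
$M{\left(J,n \right)} = -45$ ($M{\left(J,n \right)} = 4 - 49 = -45$)
$M{\left(-84,L{\left(p,0 \right)} \right)} - 7571 = -45 - 7571 = -7616$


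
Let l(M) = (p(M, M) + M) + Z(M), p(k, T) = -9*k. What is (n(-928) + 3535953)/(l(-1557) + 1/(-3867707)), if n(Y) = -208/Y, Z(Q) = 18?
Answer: 793209800126909/2798255072786 ≈ 283.47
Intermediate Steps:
l(M) = 18 - 8*M (l(M) = (-9*M + M) + 18 = -8*M + 18 = 18 - 8*M)
(n(-928) + 3535953)/(l(-1557) + 1/(-3867707)) = (-208/(-928) + 3535953)/((18 - 8*(-1557)) + 1/(-3867707)) = (-208*(-1/928) + 3535953)/((18 + 12456) - 1/3867707) = (13/58 + 3535953)/(12474 - 1/3867707) = 205085287/(58*(48245777117/3867707)) = (205085287/58)*(3867707/48245777117) = 793209800126909/2798255072786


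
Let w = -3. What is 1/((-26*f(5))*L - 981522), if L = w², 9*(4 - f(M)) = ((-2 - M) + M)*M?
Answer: -1/982718 ≈ -1.0176e-6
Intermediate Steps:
f(M) = 4 + 2*M/9 (f(M) = 4 - ((-2 - M) + M)*M/9 = 4 - (-2)*M/9 = 4 + 2*M/9)
L = 9 (L = (-3)² = 9)
1/((-26*f(5))*L - 981522) = 1/(-26*(4 + (2/9)*5)*9 - 981522) = 1/(-26*(4 + 10/9)*9 - 981522) = 1/(-26*46/9*9 - 981522) = 1/(-1196/9*9 - 981522) = 1/(-1196 - 981522) = 1/(-982718) = -1/982718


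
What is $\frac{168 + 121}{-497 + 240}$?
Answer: $- \frac{289}{257} \approx -1.1245$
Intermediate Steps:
$\frac{168 + 121}{-497 + 240} = \frac{289}{-257} = 289 \left(- \frac{1}{257}\right) = - \frac{289}{257}$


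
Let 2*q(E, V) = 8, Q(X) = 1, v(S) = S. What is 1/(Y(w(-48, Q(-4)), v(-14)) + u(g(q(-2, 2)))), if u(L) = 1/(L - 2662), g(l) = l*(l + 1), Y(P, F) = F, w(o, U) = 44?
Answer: -2642/36989 ≈ -0.071427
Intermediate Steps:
q(E, V) = 4 (q(E, V) = (½)*8 = 4)
g(l) = l*(1 + l)
u(L) = 1/(-2662 + L)
1/(Y(w(-48, Q(-4)), v(-14)) + u(g(q(-2, 2)))) = 1/(-14 + 1/(-2662 + 4*(1 + 4))) = 1/(-14 + 1/(-2662 + 4*5)) = 1/(-14 + 1/(-2662 + 20)) = 1/(-14 + 1/(-2642)) = 1/(-14 - 1/2642) = 1/(-36989/2642) = -2642/36989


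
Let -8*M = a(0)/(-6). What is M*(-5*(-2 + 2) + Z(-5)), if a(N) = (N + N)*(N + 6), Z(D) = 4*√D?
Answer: 0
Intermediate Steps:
a(N) = 2*N*(6 + N) (a(N) = (2*N)*(6 + N) = 2*N*(6 + N))
M = 0 (M = -2*0*(6 + 0)/(8*(-6)) = -2*0*6*(-1)/(8*6) = -0*(-1)/6 = -⅛*0 = 0)
M*(-5*(-2 + 2) + Z(-5)) = 0*(-5*(-2 + 2) + 4*√(-5)) = 0*(-5*0 + 4*(I*√5)) = 0*(0 + 4*I*√5) = 0*(4*I*√5) = 0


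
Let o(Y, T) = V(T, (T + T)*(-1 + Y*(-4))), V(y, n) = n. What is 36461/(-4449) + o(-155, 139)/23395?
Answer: -87412277/104084355 ≈ -0.83982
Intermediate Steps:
o(Y, T) = 2*T*(-1 - 4*Y) (o(Y, T) = (T + T)*(-1 + Y*(-4)) = (2*T)*(-1 - 4*Y) = 2*T*(-1 - 4*Y))
36461/(-4449) + o(-155, 139)/23395 = 36461/(-4449) - 2*139*(1 + 4*(-155))/23395 = 36461*(-1/4449) - 2*139*(1 - 620)*(1/23395) = -36461/4449 - 2*139*(-619)*(1/23395) = -36461/4449 + 172082*(1/23395) = -36461/4449 + 172082/23395 = -87412277/104084355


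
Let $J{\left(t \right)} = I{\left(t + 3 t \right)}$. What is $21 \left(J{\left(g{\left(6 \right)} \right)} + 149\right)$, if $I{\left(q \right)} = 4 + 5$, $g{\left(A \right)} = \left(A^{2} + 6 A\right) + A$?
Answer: $3318$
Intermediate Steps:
$g{\left(A \right)} = A^{2} + 7 A$
$I{\left(q \right)} = 9$
$J{\left(t \right)} = 9$
$21 \left(J{\left(g{\left(6 \right)} \right)} + 149\right) = 21 \left(9 + 149\right) = 21 \cdot 158 = 3318$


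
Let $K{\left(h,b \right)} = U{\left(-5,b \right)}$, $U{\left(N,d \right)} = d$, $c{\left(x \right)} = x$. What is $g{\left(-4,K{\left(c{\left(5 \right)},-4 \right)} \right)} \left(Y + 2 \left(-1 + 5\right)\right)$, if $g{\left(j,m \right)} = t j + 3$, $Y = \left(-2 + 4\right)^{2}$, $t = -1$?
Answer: $84$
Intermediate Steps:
$Y = 4$ ($Y = 2^{2} = 4$)
$K{\left(h,b \right)} = b$
$g{\left(j,m \right)} = 3 - j$ ($g{\left(j,m \right)} = - j + 3 = 3 - j$)
$g{\left(-4,K{\left(c{\left(5 \right)},-4 \right)} \right)} \left(Y + 2 \left(-1 + 5\right)\right) = \left(3 - -4\right) \left(4 + 2 \left(-1 + 5\right)\right) = \left(3 + 4\right) \left(4 + 2 \cdot 4\right) = 7 \left(4 + 8\right) = 7 \cdot 12 = 84$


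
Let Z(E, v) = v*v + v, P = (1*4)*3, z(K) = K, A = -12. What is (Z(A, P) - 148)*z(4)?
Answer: 32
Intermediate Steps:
P = 12 (P = 4*3 = 12)
Z(E, v) = v + v² (Z(E, v) = v² + v = v + v²)
(Z(A, P) - 148)*z(4) = (12*(1 + 12) - 148)*4 = (12*13 - 148)*4 = (156 - 148)*4 = 8*4 = 32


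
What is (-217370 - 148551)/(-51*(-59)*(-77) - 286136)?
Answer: 365921/517829 ≈ 0.70664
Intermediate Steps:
(-217370 - 148551)/(-51*(-59)*(-77) - 286136) = -365921/(3009*(-77) - 286136) = -365921/(-231693 - 286136) = -365921/(-517829) = -365921*(-1/517829) = 365921/517829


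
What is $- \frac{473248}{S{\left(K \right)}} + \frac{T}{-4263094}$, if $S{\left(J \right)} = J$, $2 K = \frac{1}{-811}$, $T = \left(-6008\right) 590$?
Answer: $\frac{1636193077024392}{2131547} \approx 7.6761 \cdot 10^{8}$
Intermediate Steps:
$T = -3544720$
$K = - \frac{1}{1622}$ ($K = \frac{1}{2 \left(-811\right)} = \frac{1}{2} \left(- \frac{1}{811}\right) = - \frac{1}{1622} \approx -0.00061652$)
$- \frac{473248}{S{\left(K \right)}} + \frac{T}{-4263094} = - \frac{473248}{- \frac{1}{1622}} - \frac{3544720}{-4263094} = \left(-473248\right) \left(-1622\right) - - \frac{1772360}{2131547} = 767608256 + \frac{1772360}{2131547} = \frac{1636193077024392}{2131547}$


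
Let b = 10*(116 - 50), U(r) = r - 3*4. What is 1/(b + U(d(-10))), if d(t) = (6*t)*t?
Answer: 1/1248 ≈ 0.00080128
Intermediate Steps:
d(t) = 6*t**2
U(r) = -12 + r (U(r) = r - 12 = -12 + r)
b = 660 (b = 10*66 = 660)
1/(b + U(d(-10))) = 1/(660 + (-12 + 6*(-10)**2)) = 1/(660 + (-12 + 6*100)) = 1/(660 + (-12 + 600)) = 1/(660 + 588) = 1/1248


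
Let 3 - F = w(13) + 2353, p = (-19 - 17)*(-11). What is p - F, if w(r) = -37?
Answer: 2709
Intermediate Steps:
p = 396 (p = -36*(-11) = 396)
F = -2313 (F = 3 - (-37 + 2353) = 3 - 1*2316 = 3 - 2316 = -2313)
p - F = 396 - 1*(-2313) = 396 + 2313 = 2709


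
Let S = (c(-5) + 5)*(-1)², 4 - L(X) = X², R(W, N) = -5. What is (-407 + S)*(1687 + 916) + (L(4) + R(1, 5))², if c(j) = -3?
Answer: -1053926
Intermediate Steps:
L(X) = 4 - X²
S = 2 (S = (-3 + 5)*(-1)² = 2*1 = 2)
(-407 + S)*(1687 + 916) + (L(4) + R(1, 5))² = (-407 + 2)*(1687 + 916) + ((4 - 1*4²) - 5)² = -405*2603 + ((4 - 1*16) - 5)² = -1054215 + ((4 - 16) - 5)² = -1054215 + (-12 - 5)² = -1054215 + (-17)² = -1054215 + 289 = -1053926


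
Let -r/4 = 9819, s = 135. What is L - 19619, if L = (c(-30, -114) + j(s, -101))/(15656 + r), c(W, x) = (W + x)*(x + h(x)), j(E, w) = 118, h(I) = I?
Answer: -46343373/2362 ≈ -19620.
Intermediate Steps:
r = -39276 (r = -4*9819 = -39276)
c(W, x) = 2*x*(W + x) (c(W, x) = (W + x)*(x + x) = (W + x)*(2*x) = 2*x*(W + x))
L = -3295/2362 (L = (2*(-114)*(-30 - 114) + 118)/(15656 - 39276) = (2*(-114)*(-144) + 118)/(-23620) = (32832 + 118)*(-1/23620) = 32950*(-1/23620) = -3295/2362 ≈ -1.3950)
L - 19619 = -3295/2362 - 19619 = -46343373/2362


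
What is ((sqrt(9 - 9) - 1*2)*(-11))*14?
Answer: 308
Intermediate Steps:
((sqrt(9 - 9) - 1*2)*(-11))*14 = ((sqrt(0) - 2)*(-11))*14 = ((0 - 2)*(-11))*14 = -2*(-11)*14 = 22*14 = 308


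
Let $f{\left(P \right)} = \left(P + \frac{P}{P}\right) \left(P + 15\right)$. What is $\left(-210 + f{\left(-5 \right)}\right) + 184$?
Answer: $-66$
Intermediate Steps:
$f{\left(P \right)} = \left(1 + P\right) \left(15 + P\right)$ ($f{\left(P \right)} = \left(P + 1\right) \left(15 + P\right) = \left(1 + P\right) \left(15 + P\right)$)
$\left(-210 + f{\left(-5 \right)}\right) + 184 = \left(-210 + \left(15 + \left(-5\right)^{2} + 16 \left(-5\right)\right)\right) + 184 = \left(-210 + \left(15 + 25 - 80\right)\right) + 184 = \left(-210 - 40\right) + 184 = -250 + 184 = -66$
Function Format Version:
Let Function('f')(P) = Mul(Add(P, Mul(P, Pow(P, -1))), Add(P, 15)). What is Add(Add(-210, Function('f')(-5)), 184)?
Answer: -66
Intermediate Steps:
Function('f')(P) = Mul(Add(1, P), Add(15, P)) (Function('f')(P) = Mul(Add(P, 1), Add(15, P)) = Mul(Add(1, P), Add(15, P)))
Add(Add(-210, Function('f')(-5)), 184) = Add(Add(-210, Add(15, Pow(-5, 2), Mul(16, -5))), 184) = Add(Add(-210, Add(15, 25, -80)), 184) = Add(Add(-210, -40), 184) = Add(-250, 184) = -66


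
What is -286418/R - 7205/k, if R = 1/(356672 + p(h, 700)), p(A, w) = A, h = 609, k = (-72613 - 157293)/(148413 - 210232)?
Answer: -23526674440056843/229906 ≈ -1.0233e+11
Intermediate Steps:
k = 229906/61819 (k = -229906/(-61819) = -229906*(-1/61819) = 229906/61819 ≈ 3.7190)
R = 1/357281 (R = 1/(356672 + 609) = 1/357281 ≈ 2.7989e-6)
-286418/R - 7205/k = -286418/1/357281 - 7205/229906/61819 = -286418*357281 - 7205*61819/229906 = -102331709458 - 445405895/229906 = -23526674440056843/229906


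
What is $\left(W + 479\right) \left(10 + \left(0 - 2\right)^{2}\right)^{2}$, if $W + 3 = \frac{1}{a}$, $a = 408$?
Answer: $\frac{9516241}{102} \approx 93297.0$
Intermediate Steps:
$W = - \frac{1223}{408}$ ($W = -3 + \frac{1}{408} = - \frac{1223}{408} \approx -2.9975$)
$\left(W + 479\right) \left(10 + \left(0 - 2\right)^{2}\right)^{2} = \left(- \frac{1223}{408} + 479\right) \left(10 + \left(0 - 2\right)^{2}\right)^{2} = \frac{194209 \left(10 + \left(-2\right)^{2}\right)^{2}}{408} = \frac{194209 \left(10 + 4\right)^{2}}{408} = \frac{194209 \cdot 14^{2}}{408} = \frac{194209}{408} \cdot 196 = \frac{9516241}{102}$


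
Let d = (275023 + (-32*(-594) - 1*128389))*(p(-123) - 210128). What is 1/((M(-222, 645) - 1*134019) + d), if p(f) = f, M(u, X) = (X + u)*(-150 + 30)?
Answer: -1/34826580921 ≈ -2.8714e-11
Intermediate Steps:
M(u, X) = -120*X - 120*u (M(u, X) = (X + u)*(-120) = -120*X - 120*u)
d = -34826396142 (d = (275023 + (-32*(-594) - 1*128389))*(-123 - 210128) = (275023 + (19008 - 128389))*(-210251) = (275023 - 109381)*(-210251) = 165642*(-210251) = -34826396142)
1/((M(-222, 645) - 1*134019) + d) = 1/(((-120*645 - 120*(-222)) - 1*134019) - 34826396142) = 1/(((-77400 + 26640) - 134019) - 34826396142) = 1/((-50760 - 134019) - 34826396142) = 1/(-184779 - 34826396142) = 1/(-34826580921) = -1/34826580921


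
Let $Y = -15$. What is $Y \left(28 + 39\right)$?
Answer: $-1005$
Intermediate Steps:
$Y \left(28 + 39\right) = - 15 \left(28 + 39\right) = \left(-15\right) 67 = -1005$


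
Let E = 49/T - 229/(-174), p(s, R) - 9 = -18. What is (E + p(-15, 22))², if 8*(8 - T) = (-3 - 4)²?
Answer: 257634601/756900 ≈ 340.38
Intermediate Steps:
T = 15/8 (T = 8 - (-3 - 4)²/8 = 8 - ⅛*(-7)² = 8 - ⅛*49 = 8 - 49/8 = 15/8 ≈ 1.8750)
p(s, R) = -9 (p(s, R) = 9 - 18 = -9)
E = 23881/870 (E = 49/(15/8) - 229/(-174) = 49*(8/15) - 229*(-1/174) = 392/15 + 229/174 = 23881/870 ≈ 27.449)
(E + p(-15, 22))² = (23881/870 - 9)² = (16051/870)² = 257634601/756900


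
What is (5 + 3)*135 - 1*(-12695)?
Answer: 13775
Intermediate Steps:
(5 + 3)*135 - 1*(-12695) = 8*135 + 12695 = 1080 + 12695 = 13775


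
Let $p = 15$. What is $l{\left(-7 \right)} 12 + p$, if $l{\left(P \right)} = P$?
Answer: $-69$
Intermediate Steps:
$l{\left(-7 \right)} 12 + p = \left(-7\right) 12 + 15 = -84 + 15 = -69$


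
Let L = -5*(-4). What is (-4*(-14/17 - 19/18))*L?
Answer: 23000/153 ≈ 150.33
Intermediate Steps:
L = 20
(-4*(-14/17 - 19/18))*L = -4*(-14/17 - 19/18)*20 = -4*(-575/306)*20 = (1150/153)*20 = 23000/153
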